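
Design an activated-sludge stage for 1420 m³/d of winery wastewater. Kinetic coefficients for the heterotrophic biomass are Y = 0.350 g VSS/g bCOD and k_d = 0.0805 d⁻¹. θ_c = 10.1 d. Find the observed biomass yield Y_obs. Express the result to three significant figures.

The observed yield is Y_obs = Y/(1 + k_d·θ_c) = 0.350 / (1 + 0.0805 × 10.1) = 0.350 / 1.813 = 0.1930 g VSS per g bCOD removed.

Y_obs ≈ 0.193 g VSS/g bCOD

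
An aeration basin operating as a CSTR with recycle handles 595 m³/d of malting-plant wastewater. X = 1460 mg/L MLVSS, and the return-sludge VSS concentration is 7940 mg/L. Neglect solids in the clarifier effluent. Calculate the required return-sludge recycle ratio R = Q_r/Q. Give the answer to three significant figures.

R ≈ 0.225

Mass balance around the secondary clarifier (neglecting effluent solids): R = X / (X_r − X) = 1460 / (7940 − 1460) = 0.2253.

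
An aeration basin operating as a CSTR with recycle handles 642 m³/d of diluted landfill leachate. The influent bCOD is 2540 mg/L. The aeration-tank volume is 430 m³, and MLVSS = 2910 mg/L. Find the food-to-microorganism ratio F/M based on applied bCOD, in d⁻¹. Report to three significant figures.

Food-to-microorganism ratio F/M = Q S₀ / (V X) = 642 × 2540 / (430.0 × 2910) = 1.303 d⁻¹.

F/M ≈ 1.30 d⁻¹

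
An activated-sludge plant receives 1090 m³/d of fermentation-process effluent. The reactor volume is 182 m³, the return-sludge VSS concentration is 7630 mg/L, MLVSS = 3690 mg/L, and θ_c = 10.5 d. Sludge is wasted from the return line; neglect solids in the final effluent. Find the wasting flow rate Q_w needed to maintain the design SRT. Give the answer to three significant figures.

Q_w ≈ 8.38 m³/d

Q_w = (V·X)/(θ_c X_r) = 182.0 × 3690 / (10.5 × 7630) = 8.383 m³/d.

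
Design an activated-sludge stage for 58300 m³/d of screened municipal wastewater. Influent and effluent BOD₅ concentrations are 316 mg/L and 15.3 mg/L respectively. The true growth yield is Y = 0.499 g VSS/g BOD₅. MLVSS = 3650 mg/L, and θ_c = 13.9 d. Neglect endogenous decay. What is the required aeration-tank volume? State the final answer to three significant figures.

With k_d = 0 the design equation reduces to V = Y Q (S₀−S) θ_c / X = 0.499 × 58300 × (316 − 15.3) × 13.9 / 3650 = 33314 m³.

V ≈ 33300 m³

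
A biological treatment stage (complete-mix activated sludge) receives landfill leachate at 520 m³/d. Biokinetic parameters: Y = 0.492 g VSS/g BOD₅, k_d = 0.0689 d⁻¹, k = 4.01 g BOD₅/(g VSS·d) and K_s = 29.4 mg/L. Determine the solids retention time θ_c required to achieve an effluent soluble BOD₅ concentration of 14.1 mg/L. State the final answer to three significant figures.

At the target effluent, Y k S/(K_s+S) = 0.492×4.01×14.1/43.50 = 0.6395 d⁻¹.
1/θ_c = 0.6395 − 0.0689 = 0.5706 d⁻¹, so θ_c = 1.753 d.

θ_c ≈ 1.75 d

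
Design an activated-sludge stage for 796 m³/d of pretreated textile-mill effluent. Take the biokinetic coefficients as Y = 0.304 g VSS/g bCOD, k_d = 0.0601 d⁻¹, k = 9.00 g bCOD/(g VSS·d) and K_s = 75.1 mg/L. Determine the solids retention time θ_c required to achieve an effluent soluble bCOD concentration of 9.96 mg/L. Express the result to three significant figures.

θ_c ≈ 3.84 d

Specific growth rate at S = 9.96 mg/L: μ = YkS/(K_s+S) = 0.304·9.00·9.96/(75.1+9.96) = 0.3204 d⁻¹.
θ_c = 1/(μ − k_d) = 1/(0.3204 − 0.0601) = 1/0.2603 = 3.842 d.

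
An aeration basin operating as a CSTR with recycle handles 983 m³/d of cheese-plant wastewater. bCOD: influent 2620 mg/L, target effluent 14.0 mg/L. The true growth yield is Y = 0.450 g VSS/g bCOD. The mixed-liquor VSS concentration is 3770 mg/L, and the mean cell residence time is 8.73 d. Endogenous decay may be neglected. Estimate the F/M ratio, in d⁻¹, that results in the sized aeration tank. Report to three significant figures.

F/M ≈ 0.256 d⁻¹

Biomass mass balance (decay neglected): V·X = Y·Q·(S₀ − S)·θ_c, so V = 0.450 × 983 × (2620 − 14.0) × 8.73 / 3770 = 2669 m³.
Food-to-microorganism ratio F/M = Q S₀ / (V X) = 983 × 2620 / (2669 × 3770) = 0.2559 d⁻¹.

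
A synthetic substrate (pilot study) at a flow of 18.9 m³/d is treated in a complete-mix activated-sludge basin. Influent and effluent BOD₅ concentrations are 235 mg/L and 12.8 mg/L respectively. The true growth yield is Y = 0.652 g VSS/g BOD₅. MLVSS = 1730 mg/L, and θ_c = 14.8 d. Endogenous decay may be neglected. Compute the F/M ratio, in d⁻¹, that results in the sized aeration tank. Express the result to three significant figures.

Biomass mass balance (decay neglected): V·X = Y·Q·(S₀ − S)·θ_c, so V = 0.652 × 18.9 × (235 − 12.8) × 14.8 / 1730 = 23.42 m³.
F/M = Q·S₀ / (V·X) = 18.9 × 235 / (23.42 × 1730) = 0.1096 g BOD₅·(g VSS·d)⁻¹.

F/M ≈ 0.110 d⁻¹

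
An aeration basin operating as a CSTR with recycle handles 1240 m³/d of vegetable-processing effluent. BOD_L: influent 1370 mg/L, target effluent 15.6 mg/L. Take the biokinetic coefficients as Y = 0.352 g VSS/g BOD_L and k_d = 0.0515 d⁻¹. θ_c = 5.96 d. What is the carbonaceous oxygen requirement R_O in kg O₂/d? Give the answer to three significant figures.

The observed yield is Y_obs = Y/(1 + k_d·θ_c) = 0.352 / (1 + 0.0515 × 5.96) = 0.352 / 1.307 = 0.2693 g VSS per g BOD_L removed.
Mass of BOD_L removed per day: Q(S₀ − S) = 1240 × 1354 g/m³ = 1679 kg/d.
P_X = Y_obs·Q·(S₀ − S) = 0.2693 × 1679 = 452.3 kg VSS/d.
R_O = Q·(S₀ − S) − 1.42·P_X = 1679 − 1.42 × 452.3 = 1037 kg O₂/d.

R_O ≈ 1040 kg O₂/d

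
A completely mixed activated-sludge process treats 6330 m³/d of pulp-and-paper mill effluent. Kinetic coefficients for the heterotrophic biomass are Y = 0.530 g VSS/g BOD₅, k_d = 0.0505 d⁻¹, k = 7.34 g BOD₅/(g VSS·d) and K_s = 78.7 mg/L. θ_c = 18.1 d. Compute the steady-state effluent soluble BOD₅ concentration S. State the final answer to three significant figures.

S ≈ 2.20 mg/L

Effluent substrate depends only on kinetics and SRT: S = K_s(1 + k_d θ_c) / [θ_c(Yk − k_d) − 1] = 78.7 × (1 + 0.0505 × 18.1) / [18.1 × (0.530 × 7.34 − 0.0505) − 1] = 150.6 / 68.50 = 2.199 mg/L.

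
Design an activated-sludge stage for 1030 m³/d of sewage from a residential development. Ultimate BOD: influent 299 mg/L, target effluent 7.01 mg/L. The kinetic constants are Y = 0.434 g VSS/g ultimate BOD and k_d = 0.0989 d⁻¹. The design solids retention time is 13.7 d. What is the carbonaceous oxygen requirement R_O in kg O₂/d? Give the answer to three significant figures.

Observed yield with endogenous decay: Y_obs = Y / (1 + k_d·θ_c) = 0.434 / (1 + 0.0989 × 13.7) = 0.434 / 2.355 = 0.1843 g VSS/g ultimate BOD.
ΔS = 299 − 7.01 = 292.0 mg/L, so the substrate removal rate is 1030 × 292.0/1000 = 300.7 kg ultimate BOD/d.
Net sludge production P_X = 0.1843 × 300.7 = 55.43 kg VSS/d.
Carbonaceous O₂ demand = substrate oxidised − cell-mass equivalent = 300.7 − 1.42 × 55.43 = 222.0 kg O₂/d.

R_O ≈ 222 kg O₂/d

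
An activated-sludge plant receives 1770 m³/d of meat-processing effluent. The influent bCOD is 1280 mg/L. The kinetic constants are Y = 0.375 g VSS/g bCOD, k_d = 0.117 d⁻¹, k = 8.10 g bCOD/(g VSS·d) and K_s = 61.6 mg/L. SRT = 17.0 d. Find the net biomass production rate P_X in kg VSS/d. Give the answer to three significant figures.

Effluent substrate depends only on kinetics and SRT: S = K_s(1 + k_d θ_c) / [θ_c(Yk − k_d) − 1] = 61.6 × (1 + 0.117 × 17.0) / [17.0 × (0.375 × 8.10 − 0.117) − 1] = 184.1 / 48.65 = 3.785 mg/L.
The observed yield is Y_obs = Y/(1 + k_d·θ_c) = 0.375 / (1 + 0.117 × 17.0) = 0.375 / 2.989 = 0.1255 g VSS per g bCOD removed.
Mass of bCOD removed per day: Q(S₀ − S) = 1770 × 1276 g/m³ = 2259 kg/d.
Net biomass production P_X = Y_obs × Q·(S₀ − S) = 0.1255 × 2259 = 283.4 kg VSS/d.

P_X ≈ 283 kg VSS/d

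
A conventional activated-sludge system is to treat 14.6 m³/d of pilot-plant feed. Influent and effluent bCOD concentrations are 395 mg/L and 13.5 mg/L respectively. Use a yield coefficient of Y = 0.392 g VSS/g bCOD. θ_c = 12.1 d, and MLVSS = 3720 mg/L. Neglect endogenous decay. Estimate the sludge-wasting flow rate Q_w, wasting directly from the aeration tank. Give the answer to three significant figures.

Q_w ≈ 0.587 m³/d

Biomass mass balance (decay neglected): V·X = Y·Q·(S₀ − S)·θ_c, so V = 0.392 × 14.6 × (395 − 13.5) × 12.1 / 3720 = 7.102 m³.
With mixed-liquor wasting, θ_c = V/Q_w, so Q_w = V/θ_c = 7.102/12.1 = 0.5869 m³/d.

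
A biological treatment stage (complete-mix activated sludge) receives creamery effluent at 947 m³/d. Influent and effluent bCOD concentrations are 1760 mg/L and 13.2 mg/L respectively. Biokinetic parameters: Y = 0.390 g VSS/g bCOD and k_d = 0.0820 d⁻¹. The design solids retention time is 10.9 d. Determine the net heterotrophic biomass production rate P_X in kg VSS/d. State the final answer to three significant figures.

P_X ≈ 341 kg VSS/d

Y_obs = Y / (1 + k_d θ_c) = 0.390 / (1 + 0.0820 × 10.9) = 0.390 / 1.894 = 0.2059.
Substrate removed = Q·(S₀ − S) = 947 m³/d × (1760 − 13.2) g/m³ = 1.65×10^6 g/d = 1654 kg/d.
Net biomass production P_X = Y_obs × Q·(S₀ − S) = 0.2059 × 1654 = 340.7 kg VSS/d.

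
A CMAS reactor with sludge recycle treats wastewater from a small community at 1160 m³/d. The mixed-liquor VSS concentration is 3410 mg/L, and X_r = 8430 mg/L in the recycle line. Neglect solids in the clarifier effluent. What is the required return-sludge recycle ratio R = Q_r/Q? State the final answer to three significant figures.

Solids balance on the clarifier gives (1+R)X = R·X_r, so R = X/(X_r − X) = 3410 / (8430 − 3410) = 0.6793.

R ≈ 0.679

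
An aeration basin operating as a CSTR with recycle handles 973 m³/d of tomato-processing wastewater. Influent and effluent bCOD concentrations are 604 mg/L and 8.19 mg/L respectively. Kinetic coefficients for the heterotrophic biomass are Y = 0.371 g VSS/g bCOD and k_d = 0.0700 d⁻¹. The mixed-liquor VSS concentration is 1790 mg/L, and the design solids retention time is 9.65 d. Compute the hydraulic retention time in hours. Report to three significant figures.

τ ≈ 17.1 h

Steady-state biomass mass balance: V·X·(1 + k_d·θ_c) = Y·Q·(S₀ − S)·θ_c, so V = 0.371 × 973 × (604 − 8.19) × 9.65 / [1790 × (1 + 0.0700 × 9.65)] = 2.08×10^6 / 2999 = 692.0 m³.
Hydraulic retention time τ = V/Q = 692.0 / 973 = 0.7112 d = 17.07 h.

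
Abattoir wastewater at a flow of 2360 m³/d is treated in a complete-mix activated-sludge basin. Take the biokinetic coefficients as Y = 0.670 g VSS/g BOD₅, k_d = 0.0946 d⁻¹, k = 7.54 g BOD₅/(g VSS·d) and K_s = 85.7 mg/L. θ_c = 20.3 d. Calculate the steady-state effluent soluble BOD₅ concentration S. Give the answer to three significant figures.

S ≈ 2.51 mg/L

Effluent substrate depends only on kinetics and SRT: S = K_s(1 + k_d θ_c) / [θ_c(Yk − k_d) − 1] = 85.7 × (1 + 0.0946 × 20.3) / [20.3 × (0.670 × 7.54 − 0.0946) − 1] = 250.3 / 99.63 = 2.512 mg/L.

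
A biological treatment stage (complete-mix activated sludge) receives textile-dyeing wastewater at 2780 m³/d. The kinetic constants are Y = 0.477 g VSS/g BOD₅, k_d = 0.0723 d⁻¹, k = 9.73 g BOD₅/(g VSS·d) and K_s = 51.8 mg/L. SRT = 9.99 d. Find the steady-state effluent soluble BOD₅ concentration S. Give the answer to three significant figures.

S ≈ 2.00 mg/L

For a completely mixed reactor with recycle the Lawrence–McCarty relation gives S = K_s·(1 + k_d·θ_c) / [θ_c·(Y·k − k_d) − 1] = 51.8 × (1 + 0.0723 × 9.99) / [9.99 × (0.477 × 9.73 − 0.0723) − 1] = 89.21 / 44.64 = 1.998 mg/L.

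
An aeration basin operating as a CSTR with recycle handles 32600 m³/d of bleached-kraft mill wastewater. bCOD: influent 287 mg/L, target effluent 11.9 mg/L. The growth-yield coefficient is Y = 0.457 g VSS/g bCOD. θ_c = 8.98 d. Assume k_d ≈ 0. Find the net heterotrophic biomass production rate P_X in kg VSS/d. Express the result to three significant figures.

No decay correction is needed, so Y_obs = Y = 0.457.
Substrate removed = Q·(S₀ − S) = 32600 m³/d × (287 − 11.9) g/m³ = 8.97×10^6 g/d = 8968 kg/d.
Biomass produced: P_X = Y_obs·Q·ΔS = 0.4570 × 8968 ≈ 4098 kg VSS/d.

P_X ≈ 4100 kg VSS/d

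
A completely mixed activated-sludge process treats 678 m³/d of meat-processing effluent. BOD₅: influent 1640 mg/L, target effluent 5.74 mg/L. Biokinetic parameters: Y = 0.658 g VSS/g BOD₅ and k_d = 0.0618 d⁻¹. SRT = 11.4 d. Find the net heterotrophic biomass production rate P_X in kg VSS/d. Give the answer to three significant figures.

Correct the yield for decay: Y_obs = Y/(1 + k_d θ_c) = 0.658 / (1 + 0.0618 × 11.4) = 0.658 / 1.705 = 0.3860.
Substrate removed = Q·(S₀ − S) = 678 m³/d × (1640 − 5.74) g/m³ = 1.11×10^6 g/d = 1108 kg/d.
P_X = Y_obs · Q(S₀ − S) = 0.3860 × 1108 = 427.7 kg VSS/d.

P_X ≈ 428 kg VSS/d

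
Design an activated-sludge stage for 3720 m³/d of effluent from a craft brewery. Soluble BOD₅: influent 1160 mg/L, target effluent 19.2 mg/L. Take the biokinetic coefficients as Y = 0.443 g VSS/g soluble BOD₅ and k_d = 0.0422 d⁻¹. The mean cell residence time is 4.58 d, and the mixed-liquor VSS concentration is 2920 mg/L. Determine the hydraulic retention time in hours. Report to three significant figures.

τ ≈ 15.9 h

Steady-state biomass mass balance: V·X·(1 + k_d·θ_c) = Y·Q·(S₀ − S)·θ_c, so V = 0.443 × 3720 × (1160 − 19.2) × 4.58 / [2920 × (1 + 0.0422 × 4.58)] = 8.61×10^6 / 3484 = 2471 m³.
Hydraulic retention time τ = V/Q = 2471 / 3720 = 0.6643 d = 15.94 h.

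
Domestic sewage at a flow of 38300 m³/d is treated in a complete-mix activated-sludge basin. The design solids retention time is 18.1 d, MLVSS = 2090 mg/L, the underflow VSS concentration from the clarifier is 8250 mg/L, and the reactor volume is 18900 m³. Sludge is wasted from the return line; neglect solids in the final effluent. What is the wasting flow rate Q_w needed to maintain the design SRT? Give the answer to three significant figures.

Q_w ≈ 265 m³/d

Q_w = (V·X)/(θ_c X_r) = 18900 × 2090 / (18.1 × 8250) = 264.5 m³/d.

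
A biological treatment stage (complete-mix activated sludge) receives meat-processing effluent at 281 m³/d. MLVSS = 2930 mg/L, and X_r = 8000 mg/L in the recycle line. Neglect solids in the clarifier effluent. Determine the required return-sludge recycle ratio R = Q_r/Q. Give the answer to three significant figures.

R ≈ 0.578

Mass balance around the secondary clarifier (neglecting effluent solids): R = X / (X_r − X) = 2930 / (8000 − 2930) = 0.5779.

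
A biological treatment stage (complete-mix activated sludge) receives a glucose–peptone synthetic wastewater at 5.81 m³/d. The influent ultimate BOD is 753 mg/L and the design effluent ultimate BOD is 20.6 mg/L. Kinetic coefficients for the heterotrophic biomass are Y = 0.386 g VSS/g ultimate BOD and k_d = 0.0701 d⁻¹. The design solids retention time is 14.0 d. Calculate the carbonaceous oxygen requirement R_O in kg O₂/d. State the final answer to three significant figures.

Y_obs = Y / (1 + k_d θ_c) = 0.386 / (1 + 0.0701 × 14.0) = 0.386 / 1.981 = 0.1948.
ΔS = 753 − 20.6 = 732.4 mg/L, so the substrate removal rate is 5.81 × 732.4/1000 = 4.255 kg ultimate BOD/d.
P_X = Y_obs·Q·(S₀ − S) = 0.1948 × 4.255 = 0.8290 kg VSS/d.
R_O = Q·ΔS − 1.42 P_X = 4.255 − 1.177 = 3.078 kg O₂/d.

R_O ≈ 3.08 kg O₂/d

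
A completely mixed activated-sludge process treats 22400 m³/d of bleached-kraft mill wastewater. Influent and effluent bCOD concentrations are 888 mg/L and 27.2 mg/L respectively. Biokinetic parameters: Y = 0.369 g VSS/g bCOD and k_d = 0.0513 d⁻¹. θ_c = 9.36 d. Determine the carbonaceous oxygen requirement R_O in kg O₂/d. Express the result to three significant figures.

R_O ≈ 12500 kg O₂/d

Correct the yield for decay: Y_obs = Y/(1 + k_d θ_c) = 0.369 / (1 + 0.0513 × 9.36) = 0.369 / 1.480 = 0.2493.
Q·(S₀ − S) = 22400 × (888 − 27.2) × 10⁻³ = 19282 kg/d removed.
Biomass synthesised: P_X = Y_obs × 19282 = 4807 kg VSS/d.
Carbonaceous O₂ demand = substrate oxidised − cell-mass equivalent = 19282 − 1.42 × 4807 = 12456 kg O₂/d.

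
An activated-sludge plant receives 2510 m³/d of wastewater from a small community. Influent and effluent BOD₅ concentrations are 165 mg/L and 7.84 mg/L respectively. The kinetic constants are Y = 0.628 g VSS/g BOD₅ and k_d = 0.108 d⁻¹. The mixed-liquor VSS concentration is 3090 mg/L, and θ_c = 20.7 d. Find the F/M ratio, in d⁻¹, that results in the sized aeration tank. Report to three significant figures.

F/M ≈ 0.261 d⁻¹

From the SRT design equation V = Y Q (S₀−S) θ_c / [X (1 + k_d θ_c)] = 0.628 × 2510 × (165 − 7.84) × 20.7 / [3090 × (1 + 0.108 × 20.7)] = 5.13×10^6 / 9998 = 512.9 m³.
F/M = Q·S₀ / (V·X) = 2510 × 165 / (512.9 × 3090) = 0.2613 g BOD₅·(g VSS·d)⁻¹.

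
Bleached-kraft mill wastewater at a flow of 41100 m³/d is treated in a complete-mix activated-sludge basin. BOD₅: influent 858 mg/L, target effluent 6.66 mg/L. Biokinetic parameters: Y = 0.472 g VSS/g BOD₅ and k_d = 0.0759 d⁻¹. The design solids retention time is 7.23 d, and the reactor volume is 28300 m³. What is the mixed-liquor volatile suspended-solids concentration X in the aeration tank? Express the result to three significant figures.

X ≈ 2720 mg/L

Solving the biomass balance for X: X = Y Q (S₀−S) θ_c / [V (1+k_d θ_c)] = 0.472 × 41100 × (858 − 6.66) × 7.23 / [28300 × (1 + 0.0759 × 7.23)] = 2724 mg/L.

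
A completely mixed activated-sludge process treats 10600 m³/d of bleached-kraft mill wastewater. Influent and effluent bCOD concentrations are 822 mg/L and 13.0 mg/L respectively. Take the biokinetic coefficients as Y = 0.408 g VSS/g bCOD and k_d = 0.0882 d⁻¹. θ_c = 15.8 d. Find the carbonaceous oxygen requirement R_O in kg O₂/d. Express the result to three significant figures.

R_O ≈ 6500 kg O₂/d

Y_obs = Y / (1 + k_d θ_c) = 0.408 / (1 + 0.0882 × 15.8) = 0.408 / 2.394 = 0.1705.
Mass of bCOD removed per day: Q(S₀ − S) = 10600 × 809.0 g/m³ = 8575 kg/d.
Net sludge production P_X = 0.1705 × 8575 = 1462 kg VSS/d.
R_O = Q·ΔS − 1.42 P_X = 8575 − 2076 = 6500 kg O₂/d.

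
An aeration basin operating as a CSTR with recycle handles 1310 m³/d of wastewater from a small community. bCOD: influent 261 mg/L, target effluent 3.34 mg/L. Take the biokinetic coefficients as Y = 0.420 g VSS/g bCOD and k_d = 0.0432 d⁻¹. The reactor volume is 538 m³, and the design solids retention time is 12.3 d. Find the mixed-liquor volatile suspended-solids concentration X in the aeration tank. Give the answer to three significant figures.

X ≈ 2120 mg/L

Solving the biomass balance for X: X = Y Q (S₀−S) θ_c / [V (1+k_d θ_c)] = 0.420 × 1310 × (261 − 3.34) × 12.3 / [538 × (1 + 0.0432 × 12.3)] = 2116 mg/L.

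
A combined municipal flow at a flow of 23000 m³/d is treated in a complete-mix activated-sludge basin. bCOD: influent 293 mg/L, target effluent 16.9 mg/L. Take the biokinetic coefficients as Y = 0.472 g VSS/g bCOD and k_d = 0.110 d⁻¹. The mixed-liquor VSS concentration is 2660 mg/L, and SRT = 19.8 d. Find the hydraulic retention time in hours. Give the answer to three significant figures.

From the SRT design equation V = Y Q (S₀−S) θ_c / [X (1 + k_d θ_c)] = 0.472 × 23000 × (293 − 16.9) × 19.8 / [2660 × (1 + 0.110 × 19.8)] = 5.93×10^7 / 8453 = 7020 m³.
τ = V/Q = 7020/23000 = 0.3052 d, or 7.326 h.

τ ≈ 7.33 h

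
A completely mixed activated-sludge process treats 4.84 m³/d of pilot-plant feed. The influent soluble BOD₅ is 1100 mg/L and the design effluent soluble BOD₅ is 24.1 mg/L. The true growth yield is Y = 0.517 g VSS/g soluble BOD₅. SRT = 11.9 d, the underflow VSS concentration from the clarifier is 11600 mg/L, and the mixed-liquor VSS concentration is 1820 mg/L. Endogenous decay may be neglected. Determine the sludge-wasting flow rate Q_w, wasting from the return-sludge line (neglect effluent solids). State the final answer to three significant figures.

Biomass mass balance (decay neglected): V·X = Y·Q·(S₀ − S)·θ_c, so V = 0.517 × 4.84 × (1100 − 24.1) × 11.9 / 1820 = 17.60 m³.
Q_w = (V·X)/(θ_c X_r) = 17.60 × 1820 / (11.9 × 11600) = 0.2321 m³/d.

Q_w ≈ 0.232 m³/d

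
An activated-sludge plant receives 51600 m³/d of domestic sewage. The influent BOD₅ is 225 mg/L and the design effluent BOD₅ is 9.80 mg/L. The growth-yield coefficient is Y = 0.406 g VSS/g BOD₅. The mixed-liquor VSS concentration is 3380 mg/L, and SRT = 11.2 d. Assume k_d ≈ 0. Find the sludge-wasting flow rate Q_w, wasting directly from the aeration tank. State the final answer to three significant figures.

Q_w ≈ 1330 m³/d

V·X = Y·Q·ΔS·θ_c gives V = 0.406 × 51600 × (225 − 9.80) × 11.2 / 3380 = 14939 m³.
For wasting at MLVSS concentration, Q_w = V/θ_c = 14939/11.2 = 1334 m³/d.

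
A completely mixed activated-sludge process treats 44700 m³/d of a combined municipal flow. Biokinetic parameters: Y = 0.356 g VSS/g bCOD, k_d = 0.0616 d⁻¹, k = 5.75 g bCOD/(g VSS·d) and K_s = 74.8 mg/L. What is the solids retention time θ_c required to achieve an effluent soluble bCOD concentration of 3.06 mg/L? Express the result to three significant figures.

Specific growth rate at S = 3.06 mg/L: μ = YkS/(K_s+S) = 0.356·5.75·3.06/(74.8+3.06) = 0.08045 d⁻¹.
1/θ_c = 0.08045 − 0.0616 = 0.01885 d⁻¹, so θ_c = 53.05 d.

θ_c ≈ 53.1 d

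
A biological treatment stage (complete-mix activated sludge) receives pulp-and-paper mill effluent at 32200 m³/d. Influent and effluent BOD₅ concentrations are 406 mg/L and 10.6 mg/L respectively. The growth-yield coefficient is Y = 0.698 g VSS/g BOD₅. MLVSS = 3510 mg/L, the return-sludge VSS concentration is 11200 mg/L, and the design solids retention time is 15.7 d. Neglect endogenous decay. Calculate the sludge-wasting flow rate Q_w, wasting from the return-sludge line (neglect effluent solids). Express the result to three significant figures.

Q_w ≈ 793 m³/d

V·X = Y·Q·ΔS·θ_c gives V = 0.698 × 32200 × (406 − 10.6) × 15.7 / 3510 = 39750 m³.
θ_c = V·X/(Q_w·X_r) when wasting from the recycle, so Q_w = V·X/(θ_c·X_r) = 39750 × 3510 / (15.7 × 11200) = 793.5 m³/d.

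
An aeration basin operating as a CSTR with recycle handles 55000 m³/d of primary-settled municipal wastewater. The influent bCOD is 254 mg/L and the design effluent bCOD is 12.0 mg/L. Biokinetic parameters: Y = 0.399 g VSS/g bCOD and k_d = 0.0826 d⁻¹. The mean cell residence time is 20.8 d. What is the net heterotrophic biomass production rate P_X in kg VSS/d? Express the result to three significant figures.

Observed yield with endogenous decay: Y_obs = Y / (1 + k_d·θ_c) = 0.399 / (1 + 0.0826 × 20.8) = 0.399 / 2.718 = 0.1468 g VSS/g bCOD.
ΔS = 254 − 12.0 = 242.0 mg/L, so the substrate removal rate is 55000 × 242.0/1000 = 13310 kg bCOD/d.
So the net sludge growth is P_X = 0.1468 × 13310 = 1954 kg VSS/d.

P_X ≈ 1950 kg VSS/d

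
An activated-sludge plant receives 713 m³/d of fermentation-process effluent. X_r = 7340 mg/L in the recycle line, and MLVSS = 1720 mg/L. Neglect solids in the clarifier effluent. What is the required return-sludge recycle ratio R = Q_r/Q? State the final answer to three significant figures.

R ≈ 0.306

R = Q_r/Q = X/(X_r − X) = 1720 / (7340 − 1720) = 0.3060.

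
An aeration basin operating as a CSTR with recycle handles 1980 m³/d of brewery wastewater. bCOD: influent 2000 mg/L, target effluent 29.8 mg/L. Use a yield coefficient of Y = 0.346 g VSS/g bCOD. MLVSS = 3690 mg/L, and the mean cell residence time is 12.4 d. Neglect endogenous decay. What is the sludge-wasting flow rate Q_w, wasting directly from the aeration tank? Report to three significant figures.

Biomass mass balance (decay neglected): V·X = Y·Q·(S₀ − S)·θ_c, so V = 0.346 × 1980 × (2000 − 29.8) × 12.4 / 3690 = 4536 m³.
For wasting at MLVSS concentration, Q_w = V/θ_c = 4536/12.4 = 365.8 m³/d.

Q_w ≈ 366 m³/d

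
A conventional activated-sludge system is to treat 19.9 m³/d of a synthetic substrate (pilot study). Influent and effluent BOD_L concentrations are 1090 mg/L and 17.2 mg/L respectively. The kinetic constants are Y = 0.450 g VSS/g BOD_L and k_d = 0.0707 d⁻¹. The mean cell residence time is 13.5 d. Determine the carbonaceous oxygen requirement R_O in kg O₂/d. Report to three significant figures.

R_O ≈ 14.4 kg O₂/d

The observed yield is Y_obs = Y/(1 + k_d·θ_c) = 0.450 / (1 + 0.0707 × 13.5) = 0.450 / 1.954 = 0.2302 g VSS per g BOD_L removed.
ΔS = 1090 − 17.2 = 1073 mg/L, so the substrate removal rate is 19.9 × 1073/1000 = 21.35 kg BOD_L/d.
P_X = Y_obs·Q·(S₀ − S) = 0.2302 × 21.35 = 4.915 kg VSS/d.
R_O = Q·(S₀ − S) − 1.42·P_X = 21.35 − 1.42 × 4.915 = 14.37 kg O₂/d.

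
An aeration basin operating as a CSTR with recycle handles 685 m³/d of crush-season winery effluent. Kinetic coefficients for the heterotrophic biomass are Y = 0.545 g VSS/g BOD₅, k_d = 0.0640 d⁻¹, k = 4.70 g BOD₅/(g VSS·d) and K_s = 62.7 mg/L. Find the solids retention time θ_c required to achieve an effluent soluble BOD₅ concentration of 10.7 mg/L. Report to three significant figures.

θ_c ≈ 3.23 d

Specific growth rate at S = 10.7 mg/L: μ = YkS/(K_s+S) = 0.545·4.70·10.7/(62.7+10.7) = 0.3734 d⁻¹.
θ_c = 1/(μ − k_d) = 1/(0.3734 − 0.0640) = 1/0.3094 = 3.232 d.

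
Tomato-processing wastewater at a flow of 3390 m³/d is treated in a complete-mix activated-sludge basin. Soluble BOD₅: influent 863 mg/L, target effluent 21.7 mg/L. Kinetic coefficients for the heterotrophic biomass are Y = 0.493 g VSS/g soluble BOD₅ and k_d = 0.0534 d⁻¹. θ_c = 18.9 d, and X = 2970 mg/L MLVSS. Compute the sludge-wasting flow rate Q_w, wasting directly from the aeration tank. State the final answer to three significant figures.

Rearranging the biomass balance for a CMAS with decay, V = Y·Q·ΔS·θ_c / [X·(1+k_d θ_c)] = 0.493 × 3390 × (863 − 21.7) × 18.9 / [2970 × (1 + 0.0534 × 18.9)] = 2.66×10^7 / 5968 = 4453 m³.
Wasting from the aeration tank: Q_w = V / θ_c = 4453 / 18.9 = 235.6 m³/d.

Q_w ≈ 236 m³/d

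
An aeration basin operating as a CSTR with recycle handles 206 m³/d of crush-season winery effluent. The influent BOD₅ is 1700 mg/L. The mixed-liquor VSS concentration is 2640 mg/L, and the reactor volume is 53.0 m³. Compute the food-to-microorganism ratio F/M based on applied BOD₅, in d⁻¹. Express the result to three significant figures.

F/M ≈ 2.50 d⁻¹

F/M = applied load / biomass = Q·S₀/(V·X) = 206 × 1700 / (53.00 × 2640) = 2.503 d⁻¹.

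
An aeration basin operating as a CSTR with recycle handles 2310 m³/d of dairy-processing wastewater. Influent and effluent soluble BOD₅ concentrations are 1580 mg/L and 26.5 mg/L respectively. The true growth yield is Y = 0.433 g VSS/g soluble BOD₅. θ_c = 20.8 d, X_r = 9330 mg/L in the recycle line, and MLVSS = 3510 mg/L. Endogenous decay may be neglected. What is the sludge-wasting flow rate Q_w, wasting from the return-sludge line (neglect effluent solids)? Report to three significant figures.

Q_w ≈ 167 m³/d

With k_d = 0 the design equation reduces to V = Y Q (S₀−S) θ_c / X = 0.433 × 2310 × (1580 − 26.5) × 20.8 / 3510 = 9208 m³.
Wasting from the return line (neglecting effluent solids): Q_w = V·X / (θ_c·X_r) = 9208 × 3510 / (20.8 × 9330) = 166.5 m³/d.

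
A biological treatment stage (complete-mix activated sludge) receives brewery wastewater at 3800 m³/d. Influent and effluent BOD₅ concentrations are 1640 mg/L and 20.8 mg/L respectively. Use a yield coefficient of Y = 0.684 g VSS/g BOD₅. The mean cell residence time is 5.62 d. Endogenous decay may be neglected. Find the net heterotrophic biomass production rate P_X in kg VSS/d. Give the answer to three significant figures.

No decay correction is needed, so Y_obs = Y = 0.684.
Mass of BOD₅ removed per day: Q(S₀ − S) = 3800 × 1619 g/m³ = 6153 kg/d.
So the net sludge growth is P_X = 0.6840 × 6153 = 4209 kg VSS/d.

P_X ≈ 4210 kg VSS/d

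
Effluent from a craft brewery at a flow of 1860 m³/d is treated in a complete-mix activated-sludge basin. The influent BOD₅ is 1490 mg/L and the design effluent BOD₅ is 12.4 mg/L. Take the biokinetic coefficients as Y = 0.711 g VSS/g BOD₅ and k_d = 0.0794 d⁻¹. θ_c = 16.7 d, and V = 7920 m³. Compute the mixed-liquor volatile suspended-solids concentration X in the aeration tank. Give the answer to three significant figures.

Solving the biomass balance for X: X = Y Q (S₀−S) θ_c / [V (1+k_d θ_c)] = 0.711 × 1860 × (1490 − 12.4) × 16.7 / [7920 × (1 + 0.0794 × 16.7)] = 1771 mg/L.

X ≈ 1770 mg/L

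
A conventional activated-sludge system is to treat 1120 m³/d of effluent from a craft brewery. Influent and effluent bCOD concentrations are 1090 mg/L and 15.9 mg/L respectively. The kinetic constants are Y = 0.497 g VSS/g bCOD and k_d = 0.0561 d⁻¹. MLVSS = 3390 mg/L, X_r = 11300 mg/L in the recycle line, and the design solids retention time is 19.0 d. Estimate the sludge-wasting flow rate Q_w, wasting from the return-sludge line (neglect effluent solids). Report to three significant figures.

Q_w ≈ 25.6 m³/d

Rearranging the biomass balance for a CMAS with decay, V = Y·Q·ΔS·θ_c / [X·(1+k_d θ_c)] = 0.497 × 1120 × (1090 − 15.9) × 19.0 / [3390 × (1 + 0.0561 × 19.0)] = 1.14×10^7 / 7003 = 1622 m³.
Q_w = (V·X)/(θ_c X_r) = 1622 × 3390 / (19.0 × 11300) = 25.61 m³/d.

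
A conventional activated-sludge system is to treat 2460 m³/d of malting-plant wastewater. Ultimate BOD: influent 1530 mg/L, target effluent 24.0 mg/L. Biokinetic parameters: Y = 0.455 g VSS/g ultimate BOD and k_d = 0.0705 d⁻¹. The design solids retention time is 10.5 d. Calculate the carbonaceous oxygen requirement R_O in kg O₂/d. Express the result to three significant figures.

R_O ≈ 2330 kg O₂/d

Observed yield with endogenous decay: Y_obs = Y / (1 + k_d·θ_c) = 0.455 / (1 + 0.0705 × 10.5) = 0.455 / 1.740 = 0.2615 g VSS/g ultimate BOD.
ΔS = 1530 − 24.0 = 1506 mg/L, so the substrate removal rate is 2460 × 1506/1000 = 3705 kg ultimate BOD/d.
P_X = Y_obs·Q·(S₀ − S) = 0.2615 × 3705 = 968.6 kg VSS/d.
R_O = Q·ΔS − 1.42 P_X = 3705 − 1375 = 2329 kg O₂/d.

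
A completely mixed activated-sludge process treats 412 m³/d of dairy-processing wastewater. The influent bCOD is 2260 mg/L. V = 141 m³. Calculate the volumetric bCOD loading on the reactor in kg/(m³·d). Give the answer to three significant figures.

L_v ≈ 6.60 kg bCOD/(m³·d)

Applied bCOD load per unit volume = Q·S₀/V = (412 × 2260/1000)/141.0 = 6.604 kg bCOD·m⁻³·d⁻¹.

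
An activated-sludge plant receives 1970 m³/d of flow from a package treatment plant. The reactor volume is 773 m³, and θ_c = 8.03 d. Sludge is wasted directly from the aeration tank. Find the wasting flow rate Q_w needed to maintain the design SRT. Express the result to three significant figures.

Q_w ≈ 96.3 m³/d

With mixed-liquor wasting, θ_c = V/Q_w, so Q_w = V/θ_c = 773.0/8.03 = 96.26 m³/d.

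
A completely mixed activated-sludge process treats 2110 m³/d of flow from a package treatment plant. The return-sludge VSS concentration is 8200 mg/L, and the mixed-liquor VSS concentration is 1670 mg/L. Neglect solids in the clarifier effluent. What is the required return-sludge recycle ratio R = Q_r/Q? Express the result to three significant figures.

R ≈ 0.256

R = Q_r/Q = X/(X_r − X) = 1670 / (8200 − 1670) = 0.2557.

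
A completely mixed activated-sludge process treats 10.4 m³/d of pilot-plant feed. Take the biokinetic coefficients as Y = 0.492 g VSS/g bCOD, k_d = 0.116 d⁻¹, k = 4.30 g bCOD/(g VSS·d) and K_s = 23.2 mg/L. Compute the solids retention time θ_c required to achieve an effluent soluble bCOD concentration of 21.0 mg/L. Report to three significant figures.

From 1/θ_c = Y·k·S/(K_s + S) − k_d: Y·k·S/(K_s+S) = 0.492 × 4.30 × 21.0 / (23.2 + 21.0) = 1.005 d⁻¹.
Then 1/θ_c = μ − k_d = 1.005 − 0.116 = 0.8891 d⁻¹, giving θ_c = 1.125 d.

θ_c ≈ 1.12 d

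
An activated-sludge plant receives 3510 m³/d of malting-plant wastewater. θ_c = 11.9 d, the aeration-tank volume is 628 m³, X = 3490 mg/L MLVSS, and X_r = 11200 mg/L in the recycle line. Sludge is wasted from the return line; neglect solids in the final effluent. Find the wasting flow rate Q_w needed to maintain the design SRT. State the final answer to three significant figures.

Q_w ≈ 16.4 m³/d

θ_c = V·X/(Q_w·X_r) when wasting from the recycle, so Q_w = V·X/(θ_c·X_r) = 628.0 × 3490 / (11.9 × 11200) = 16.44 m³/d.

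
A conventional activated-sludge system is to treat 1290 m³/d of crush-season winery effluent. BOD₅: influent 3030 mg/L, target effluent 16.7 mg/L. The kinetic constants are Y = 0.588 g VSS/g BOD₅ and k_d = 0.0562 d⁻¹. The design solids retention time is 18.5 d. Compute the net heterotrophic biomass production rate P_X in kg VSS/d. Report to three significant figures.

P_X ≈ 1120 kg VSS/d

The observed yield is Y_obs = Y/(1 + k_d·θ_c) = 0.588 / (1 + 0.0562 × 18.5) = 0.588 / 2.040 = 0.2883 g VSS per g BOD₅ removed.
Mass of BOD₅ removed per day: Q(S₀ − S) = 1290 × 3013 g/m³ = 3887 kg/d.
So the net sludge growth is P_X = 0.2883 × 3887 = 1121 kg VSS/d.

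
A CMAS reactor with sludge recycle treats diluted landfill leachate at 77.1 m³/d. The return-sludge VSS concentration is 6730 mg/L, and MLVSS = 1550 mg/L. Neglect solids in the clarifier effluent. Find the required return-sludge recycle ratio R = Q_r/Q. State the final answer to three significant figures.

Mass balance around the secondary clarifier (neglecting effluent solids): R = X / (X_r − X) = 1550 / (6730 − 1550) = 0.2992.

R ≈ 0.299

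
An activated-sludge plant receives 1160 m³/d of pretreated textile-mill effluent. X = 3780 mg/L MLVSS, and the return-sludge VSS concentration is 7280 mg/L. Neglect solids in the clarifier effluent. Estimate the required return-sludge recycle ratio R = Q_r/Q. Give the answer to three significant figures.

Mass balance around the secondary clarifier (neglecting effluent solids): R = X / (X_r − X) = 3780 / (7280 − 3780) = 1.080.

R ≈ 1.08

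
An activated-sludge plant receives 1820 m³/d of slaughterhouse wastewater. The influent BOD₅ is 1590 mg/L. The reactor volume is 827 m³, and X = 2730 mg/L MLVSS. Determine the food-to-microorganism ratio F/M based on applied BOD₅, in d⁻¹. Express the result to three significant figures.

Food-to-microorganism ratio F/M = Q S₀ / (V X) = 1820 × 1590 / (827.0 × 2730) = 1.282 d⁻¹.

F/M ≈ 1.28 d⁻¹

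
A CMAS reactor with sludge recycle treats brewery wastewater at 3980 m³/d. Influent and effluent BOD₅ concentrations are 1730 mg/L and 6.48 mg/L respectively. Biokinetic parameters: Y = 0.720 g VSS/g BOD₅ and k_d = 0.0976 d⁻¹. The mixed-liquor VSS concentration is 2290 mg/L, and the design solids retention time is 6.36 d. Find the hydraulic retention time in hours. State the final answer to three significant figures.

τ ≈ 51.0 h

Rearranging the biomass balance for a CMAS with decay, V = Y·Q·ΔS·θ_c / [X·(1+k_d θ_c)] = 0.720 × 3980 × (1730 − 6.48) × 6.36 / [2290 × (1 + 0.0976 × 6.36)] = 3.14×10^7 / 3711 = 8463 m³.
Hydraulic retention time τ = V/Q = 8463 / 3980 = 2.126 d = 51.04 h.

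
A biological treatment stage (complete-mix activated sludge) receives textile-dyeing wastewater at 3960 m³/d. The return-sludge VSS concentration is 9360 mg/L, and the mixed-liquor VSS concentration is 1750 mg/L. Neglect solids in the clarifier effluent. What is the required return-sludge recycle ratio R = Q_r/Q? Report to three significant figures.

R ≈ 0.230

Solids balance on the clarifier gives (1+R)X = R·X_r, so R = X/(X_r − X) = 1750 / (9360 − 1750) = 0.2300.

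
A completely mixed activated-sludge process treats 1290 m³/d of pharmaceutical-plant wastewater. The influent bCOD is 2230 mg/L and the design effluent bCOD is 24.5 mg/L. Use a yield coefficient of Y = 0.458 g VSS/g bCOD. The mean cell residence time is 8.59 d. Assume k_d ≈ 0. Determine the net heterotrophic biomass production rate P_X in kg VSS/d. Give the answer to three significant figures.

P_X ≈ 1300 kg VSS/d

No decay correction is needed, so Y_obs = Y = 0.458.
Q·(S₀ − S) = 1290 × (2230 − 24.5) × 10⁻³ = 2845 kg/d removed.
So the net sludge growth is P_X = 0.4580 × 2845 = 1303 kg VSS/d.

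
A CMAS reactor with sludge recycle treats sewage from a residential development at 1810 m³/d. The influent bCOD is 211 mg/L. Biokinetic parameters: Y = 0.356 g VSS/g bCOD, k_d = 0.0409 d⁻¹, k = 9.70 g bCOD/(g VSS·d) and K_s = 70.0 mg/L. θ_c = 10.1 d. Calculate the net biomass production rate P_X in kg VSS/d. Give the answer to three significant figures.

P_X ≈ 94.9 kg VSS/d

Effluent substrate depends only on kinetics and SRT: S = K_s(1 + k_d θ_c) / [θ_c(Yk − k_d) − 1] = 70.0 × (1 + 0.0409 × 10.1) / [10.1 × (0.356 × 9.70 − 0.0409) − 1] = 98.92 / 33.46 = 2.956 mg/L.
Observed yield with endogenous decay: Y_obs = Y / (1 + k_d·θ_c) = 0.356 / (1 + 0.0409 × 10.1) = 0.356 / 1.413 = 0.2519 g VSS/g bCOD.
Q·(S₀ − S) = 1810 × (211 − 2.96) × 10⁻³ = 376.6 kg/d removed.
P_X = Y_obs · Q(S₀ − S) = 0.2519 × 376.6 = 94.86 kg VSS/d.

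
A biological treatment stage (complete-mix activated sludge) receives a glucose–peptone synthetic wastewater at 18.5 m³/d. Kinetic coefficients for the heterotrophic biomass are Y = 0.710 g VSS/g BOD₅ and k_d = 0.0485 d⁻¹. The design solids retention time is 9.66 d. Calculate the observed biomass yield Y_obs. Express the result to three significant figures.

Y_obs = Y / (1 + k_d θ_c) = 0.710 / (1 + 0.0485 × 9.66) = 0.710 / 1.469 = 0.4835.

Y_obs ≈ 0.483 g VSS/g BOD₅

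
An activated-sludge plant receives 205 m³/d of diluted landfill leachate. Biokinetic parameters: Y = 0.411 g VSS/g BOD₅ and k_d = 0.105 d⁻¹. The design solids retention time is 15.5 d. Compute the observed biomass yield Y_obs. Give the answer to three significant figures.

Y_obs ≈ 0.156 g VSS/g BOD₅

Y_obs = Y / (1 + k_d θ_c) = 0.411 / (1 + 0.105 × 15.5) = 0.411 / 2.627 = 0.1564.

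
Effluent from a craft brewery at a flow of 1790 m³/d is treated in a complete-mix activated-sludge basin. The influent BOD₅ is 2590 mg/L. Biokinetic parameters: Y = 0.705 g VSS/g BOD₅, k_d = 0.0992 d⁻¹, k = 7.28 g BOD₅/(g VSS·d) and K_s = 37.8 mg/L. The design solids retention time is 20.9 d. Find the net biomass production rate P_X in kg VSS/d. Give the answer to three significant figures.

P_X ≈ 1060 kg VSS/d

From the Monod/SRT balance for a CMAS, S = K_s·(1+k_d θ_c)/[θ_c·(Y k − k_d) − 1] = 37.8 × (1 + 0.0992 × 20.9) / [20.9 × (0.705 × 7.28 − 0.0992) − 1] = 116.2 / 104.2 = 1.115 mg/L.
Correct the yield for decay: Y_obs = Y/(1 + k_d θ_c) = 0.705 / (1 + 0.0992 × 20.9) = 0.705 / 3.073 = 0.2294.
Mass of BOD₅ removed per day: Q(S₀ − S) = 1790 × 2589 g/m³ = 4634 kg/d.
Biomass produced: P_X = Y_obs·Q·ΔS = 0.2294 × 4634 ≈ 1063 kg VSS/d.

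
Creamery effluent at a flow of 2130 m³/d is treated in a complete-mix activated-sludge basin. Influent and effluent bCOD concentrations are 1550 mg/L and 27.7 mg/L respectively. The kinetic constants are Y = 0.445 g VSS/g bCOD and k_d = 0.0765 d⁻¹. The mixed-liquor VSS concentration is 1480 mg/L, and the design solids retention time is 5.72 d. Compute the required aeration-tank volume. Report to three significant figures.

V ≈ 3880 m³

Rearranging the biomass balance for a CMAS with decay, V = Y·Q·ΔS·θ_c / [X·(1+k_d θ_c)] = 0.445 × 2130 × (1550 − 27.7) × 5.72 / [1480 × (1 + 0.0765 × 5.72)] = 8.25×10^6 / 2128 = 3879 m³.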